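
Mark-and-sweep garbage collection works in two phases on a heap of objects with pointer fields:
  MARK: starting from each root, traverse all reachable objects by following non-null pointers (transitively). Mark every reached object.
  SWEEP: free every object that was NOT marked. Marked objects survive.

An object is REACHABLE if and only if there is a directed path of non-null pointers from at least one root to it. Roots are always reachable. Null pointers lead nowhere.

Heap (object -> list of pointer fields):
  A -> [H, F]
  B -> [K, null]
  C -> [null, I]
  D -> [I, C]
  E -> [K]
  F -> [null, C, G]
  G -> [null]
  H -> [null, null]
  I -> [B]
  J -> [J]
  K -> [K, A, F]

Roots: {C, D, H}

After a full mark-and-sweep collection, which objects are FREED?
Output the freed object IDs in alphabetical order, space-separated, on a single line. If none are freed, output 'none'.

Answer: E J

Derivation:
Roots: C D H
Mark C: refs=null I, marked=C
Mark D: refs=I C, marked=C D
Mark H: refs=null null, marked=C D H
Mark I: refs=B, marked=C D H I
Mark B: refs=K null, marked=B C D H I
Mark K: refs=K A F, marked=B C D H I K
Mark A: refs=H F, marked=A B C D H I K
Mark F: refs=null C G, marked=A B C D F H I K
Mark G: refs=null, marked=A B C D F G H I K
Unmarked (collected): E J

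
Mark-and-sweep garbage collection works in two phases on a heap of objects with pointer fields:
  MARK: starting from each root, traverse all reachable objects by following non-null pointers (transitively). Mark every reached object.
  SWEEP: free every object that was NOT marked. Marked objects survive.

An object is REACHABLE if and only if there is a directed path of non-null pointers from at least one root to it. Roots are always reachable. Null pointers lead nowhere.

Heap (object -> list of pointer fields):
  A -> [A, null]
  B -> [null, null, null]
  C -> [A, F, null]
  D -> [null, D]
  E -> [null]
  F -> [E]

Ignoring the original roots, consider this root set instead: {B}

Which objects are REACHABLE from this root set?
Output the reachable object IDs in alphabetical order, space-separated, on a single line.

Answer: B

Derivation:
Roots: B
Mark B: refs=null null null, marked=B
Unmarked (collected): A C D E F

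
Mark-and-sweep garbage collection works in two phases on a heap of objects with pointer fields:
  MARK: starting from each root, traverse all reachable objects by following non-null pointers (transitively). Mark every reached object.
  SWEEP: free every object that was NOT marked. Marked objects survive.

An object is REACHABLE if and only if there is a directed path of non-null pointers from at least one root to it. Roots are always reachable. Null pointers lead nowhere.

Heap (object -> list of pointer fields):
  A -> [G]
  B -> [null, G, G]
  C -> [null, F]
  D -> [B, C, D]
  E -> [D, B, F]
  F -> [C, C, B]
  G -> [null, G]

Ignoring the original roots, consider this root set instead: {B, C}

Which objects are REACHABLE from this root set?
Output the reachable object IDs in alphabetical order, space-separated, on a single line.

Answer: B C F G

Derivation:
Roots: B C
Mark B: refs=null G G, marked=B
Mark C: refs=null F, marked=B C
Mark G: refs=null G, marked=B C G
Mark F: refs=C C B, marked=B C F G
Unmarked (collected): A D E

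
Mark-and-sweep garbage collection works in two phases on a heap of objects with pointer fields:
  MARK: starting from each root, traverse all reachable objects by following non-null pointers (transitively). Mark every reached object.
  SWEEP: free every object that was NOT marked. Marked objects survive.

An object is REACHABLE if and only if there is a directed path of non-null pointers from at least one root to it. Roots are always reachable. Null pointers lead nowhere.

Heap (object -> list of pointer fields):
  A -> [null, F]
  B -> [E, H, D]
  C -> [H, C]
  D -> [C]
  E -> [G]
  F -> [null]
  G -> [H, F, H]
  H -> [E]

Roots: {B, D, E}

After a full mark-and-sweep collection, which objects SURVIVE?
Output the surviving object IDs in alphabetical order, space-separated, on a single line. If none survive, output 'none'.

Answer: B C D E F G H

Derivation:
Roots: B D E
Mark B: refs=E H D, marked=B
Mark D: refs=C, marked=B D
Mark E: refs=G, marked=B D E
Mark H: refs=E, marked=B D E H
Mark C: refs=H C, marked=B C D E H
Mark G: refs=H F H, marked=B C D E G H
Mark F: refs=null, marked=B C D E F G H
Unmarked (collected): A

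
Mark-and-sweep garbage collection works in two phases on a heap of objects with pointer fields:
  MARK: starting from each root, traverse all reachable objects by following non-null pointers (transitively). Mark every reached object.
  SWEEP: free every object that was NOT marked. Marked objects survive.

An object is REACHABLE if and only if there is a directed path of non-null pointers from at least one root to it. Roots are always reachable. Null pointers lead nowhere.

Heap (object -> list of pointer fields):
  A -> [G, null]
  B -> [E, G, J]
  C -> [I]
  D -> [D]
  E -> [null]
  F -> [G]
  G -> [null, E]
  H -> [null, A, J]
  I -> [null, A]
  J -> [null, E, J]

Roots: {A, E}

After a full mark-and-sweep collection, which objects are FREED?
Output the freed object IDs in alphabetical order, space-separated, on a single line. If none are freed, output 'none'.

Answer: B C D F H I J

Derivation:
Roots: A E
Mark A: refs=G null, marked=A
Mark E: refs=null, marked=A E
Mark G: refs=null E, marked=A E G
Unmarked (collected): B C D F H I J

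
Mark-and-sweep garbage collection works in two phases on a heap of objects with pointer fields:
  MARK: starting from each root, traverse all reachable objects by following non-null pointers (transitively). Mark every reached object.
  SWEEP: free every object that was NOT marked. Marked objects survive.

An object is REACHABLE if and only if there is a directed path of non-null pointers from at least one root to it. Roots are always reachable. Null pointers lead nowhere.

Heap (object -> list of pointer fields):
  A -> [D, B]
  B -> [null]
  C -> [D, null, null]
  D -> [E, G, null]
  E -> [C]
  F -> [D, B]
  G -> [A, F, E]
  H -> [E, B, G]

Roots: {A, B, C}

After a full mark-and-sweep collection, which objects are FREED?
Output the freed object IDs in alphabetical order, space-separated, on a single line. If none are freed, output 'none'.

Answer: H

Derivation:
Roots: A B C
Mark A: refs=D B, marked=A
Mark B: refs=null, marked=A B
Mark C: refs=D null null, marked=A B C
Mark D: refs=E G null, marked=A B C D
Mark E: refs=C, marked=A B C D E
Mark G: refs=A F E, marked=A B C D E G
Mark F: refs=D B, marked=A B C D E F G
Unmarked (collected): H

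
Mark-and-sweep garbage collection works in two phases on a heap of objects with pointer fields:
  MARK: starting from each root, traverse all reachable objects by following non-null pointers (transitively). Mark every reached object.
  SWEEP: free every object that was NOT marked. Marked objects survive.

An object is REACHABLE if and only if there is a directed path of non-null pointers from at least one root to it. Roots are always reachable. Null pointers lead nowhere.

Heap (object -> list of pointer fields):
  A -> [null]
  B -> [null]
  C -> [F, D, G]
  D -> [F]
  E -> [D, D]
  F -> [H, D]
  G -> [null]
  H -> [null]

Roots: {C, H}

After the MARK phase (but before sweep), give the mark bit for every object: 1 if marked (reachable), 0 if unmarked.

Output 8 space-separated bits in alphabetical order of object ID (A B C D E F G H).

Roots: C H
Mark C: refs=F D G, marked=C
Mark H: refs=null, marked=C H
Mark F: refs=H D, marked=C F H
Mark D: refs=F, marked=C D F H
Mark G: refs=null, marked=C D F G H
Unmarked (collected): A B E

Answer: 0 0 1 1 0 1 1 1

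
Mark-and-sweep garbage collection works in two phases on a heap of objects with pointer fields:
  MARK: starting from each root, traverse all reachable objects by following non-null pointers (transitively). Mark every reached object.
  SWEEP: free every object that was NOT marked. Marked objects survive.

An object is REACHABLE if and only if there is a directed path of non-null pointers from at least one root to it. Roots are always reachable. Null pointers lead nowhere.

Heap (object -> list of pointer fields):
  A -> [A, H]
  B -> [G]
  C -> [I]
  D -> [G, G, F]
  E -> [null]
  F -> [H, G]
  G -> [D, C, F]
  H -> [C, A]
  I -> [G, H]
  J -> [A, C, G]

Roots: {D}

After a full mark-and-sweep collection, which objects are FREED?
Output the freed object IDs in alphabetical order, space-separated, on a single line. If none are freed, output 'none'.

Roots: D
Mark D: refs=G G F, marked=D
Mark G: refs=D C F, marked=D G
Mark F: refs=H G, marked=D F G
Mark C: refs=I, marked=C D F G
Mark H: refs=C A, marked=C D F G H
Mark I: refs=G H, marked=C D F G H I
Mark A: refs=A H, marked=A C D F G H I
Unmarked (collected): B E J

Answer: B E J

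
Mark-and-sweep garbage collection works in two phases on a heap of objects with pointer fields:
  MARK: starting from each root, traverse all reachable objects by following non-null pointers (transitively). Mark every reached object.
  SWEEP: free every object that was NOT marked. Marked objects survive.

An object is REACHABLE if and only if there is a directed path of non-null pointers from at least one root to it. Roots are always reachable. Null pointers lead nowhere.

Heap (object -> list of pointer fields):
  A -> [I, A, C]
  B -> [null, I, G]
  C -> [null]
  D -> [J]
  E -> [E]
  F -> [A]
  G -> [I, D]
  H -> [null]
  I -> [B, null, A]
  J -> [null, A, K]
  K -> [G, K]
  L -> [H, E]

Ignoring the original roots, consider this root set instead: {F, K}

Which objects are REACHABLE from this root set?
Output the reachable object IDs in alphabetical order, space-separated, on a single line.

Roots: F K
Mark F: refs=A, marked=F
Mark K: refs=G K, marked=F K
Mark A: refs=I A C, marked=A F K
Mark G: refs=I D, marked=A F G K
Mark I: refs=B null A, marked=A F G I K
Mark C: refs=null, marked=A C F G I K
Mark D: refs=J, marked=A C D F G I K
Mark B: refs=null I G, marked=A B C D F G I K
Mark J: refs=null A K, marked=A B C D F G I J K
Unmarked (collected): E H L

Answer: A B C D F G I J K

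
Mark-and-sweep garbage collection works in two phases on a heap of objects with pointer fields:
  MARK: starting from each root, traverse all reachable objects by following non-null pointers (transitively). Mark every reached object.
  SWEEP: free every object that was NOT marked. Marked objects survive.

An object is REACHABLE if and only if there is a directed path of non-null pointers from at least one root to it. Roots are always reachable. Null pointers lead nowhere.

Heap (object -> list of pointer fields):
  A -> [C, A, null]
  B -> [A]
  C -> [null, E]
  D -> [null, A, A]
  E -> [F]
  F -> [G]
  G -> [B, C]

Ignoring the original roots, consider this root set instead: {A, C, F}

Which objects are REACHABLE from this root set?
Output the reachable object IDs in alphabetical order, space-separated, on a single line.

Answer: A B C E F G

Derivation:
Roots: A C F
Mark A: refs=C A null, marked=A
Mark C: refs=null E, marked=A C
Mark F: refs=G, marked=A C F
Mark E: refs=F, marked=A C E F
Mark G: refs=B C, marked=A C E F G
Mark B: refs=A, marked=A B C E F G
Unmarked (collected): D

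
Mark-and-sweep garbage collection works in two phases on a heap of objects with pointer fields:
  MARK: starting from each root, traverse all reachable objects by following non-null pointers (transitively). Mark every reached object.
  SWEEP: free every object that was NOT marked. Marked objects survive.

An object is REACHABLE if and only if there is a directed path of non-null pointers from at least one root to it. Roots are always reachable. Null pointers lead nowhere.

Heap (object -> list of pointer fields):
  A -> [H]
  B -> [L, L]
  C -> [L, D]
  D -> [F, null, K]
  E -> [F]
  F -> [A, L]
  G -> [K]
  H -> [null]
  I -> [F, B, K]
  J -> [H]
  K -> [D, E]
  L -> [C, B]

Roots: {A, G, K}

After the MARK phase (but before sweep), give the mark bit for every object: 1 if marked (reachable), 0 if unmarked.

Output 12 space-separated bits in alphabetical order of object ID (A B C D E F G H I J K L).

Answer: 1 1 1 1 1 1 1 1 0 0 1 1

Derivation:
Roots: A G K
Mark A: refs=H, marked=A
Mark G: refs=K, marked=A G
Mark K: refs=D E, marked=A G K
Mark H: refs=null, marked=A G H K
Mark D: refs=F null K, marked=A D G H K
Mark E: refs=F, marked=A D E G H K
Mark F: refs=A L, marked=A D E F G H K
Mark L: refs=C B, marked=A D E F G H K L
Mark C: refs=L D, marked=A C D E F G H K L
Mark B: refs=L L, marked=A B C D E F G H K L
Unmarked (collected): I J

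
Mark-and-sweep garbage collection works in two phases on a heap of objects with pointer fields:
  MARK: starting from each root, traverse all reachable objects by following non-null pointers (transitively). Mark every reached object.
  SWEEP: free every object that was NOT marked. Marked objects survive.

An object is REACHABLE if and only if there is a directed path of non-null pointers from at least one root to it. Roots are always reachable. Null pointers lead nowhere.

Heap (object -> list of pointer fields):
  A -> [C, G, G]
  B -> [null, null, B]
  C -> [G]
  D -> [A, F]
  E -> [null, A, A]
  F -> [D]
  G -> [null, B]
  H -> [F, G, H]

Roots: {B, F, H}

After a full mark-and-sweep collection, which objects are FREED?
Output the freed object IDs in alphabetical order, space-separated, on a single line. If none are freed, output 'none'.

Answer: E

Derivation:
Roots: B F H
Mark B: refs=null null B, marked=B
Mark F: refs=D, marked=B F
Mark H: refs=F G H, marked=B F H
Mark D: refs=A F, marked=B D F H
Mark G: refs=null B, marked=B D F G H
Mark A: refs=C G G, marked=A B D F G H
Mark C: refs=G, marked=A B C D F G H
Unmarked (collected): E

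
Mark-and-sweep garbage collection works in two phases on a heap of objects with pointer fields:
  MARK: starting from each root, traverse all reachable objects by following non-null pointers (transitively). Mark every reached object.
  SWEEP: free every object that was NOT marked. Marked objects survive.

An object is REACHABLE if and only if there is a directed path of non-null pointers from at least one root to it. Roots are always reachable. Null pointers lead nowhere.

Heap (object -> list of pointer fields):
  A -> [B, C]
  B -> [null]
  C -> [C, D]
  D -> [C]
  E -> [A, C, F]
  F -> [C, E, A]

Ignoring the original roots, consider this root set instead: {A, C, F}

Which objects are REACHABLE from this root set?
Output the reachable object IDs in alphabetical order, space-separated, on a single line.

Answer: A B C D E F

Derivation:
Roots: A C F
Mark A: refs=B C, marked=A
Mark C: refs=C D, marked=A C
Mark F: refs=C E A, marked=A C F
Mark B: refs=null, marked=A B C F
Mark D: refs=C, marked=A B C D F
Mark E: refs=A C F, marked=A B C D E F
Unmarked (collected): (none)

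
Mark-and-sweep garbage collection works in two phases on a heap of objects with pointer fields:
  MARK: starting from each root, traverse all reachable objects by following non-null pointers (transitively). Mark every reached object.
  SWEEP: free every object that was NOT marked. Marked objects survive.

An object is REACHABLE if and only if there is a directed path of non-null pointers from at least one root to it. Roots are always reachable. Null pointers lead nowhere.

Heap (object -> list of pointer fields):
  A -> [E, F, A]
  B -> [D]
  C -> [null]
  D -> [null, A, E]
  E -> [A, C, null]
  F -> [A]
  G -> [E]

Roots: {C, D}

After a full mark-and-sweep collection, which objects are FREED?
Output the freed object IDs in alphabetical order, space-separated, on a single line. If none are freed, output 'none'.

Answer: B G

Derivation:
Roots: C D
Mark C: refs=null, marked=C
Mark D: refs=null A E, marked=C D
Mark A: refs=E F A, marked=A C D
Mark E: refs=A C null, marked=A C D E
Mark F: refs=A, marked=A C D E F
Unmarked (collected): B G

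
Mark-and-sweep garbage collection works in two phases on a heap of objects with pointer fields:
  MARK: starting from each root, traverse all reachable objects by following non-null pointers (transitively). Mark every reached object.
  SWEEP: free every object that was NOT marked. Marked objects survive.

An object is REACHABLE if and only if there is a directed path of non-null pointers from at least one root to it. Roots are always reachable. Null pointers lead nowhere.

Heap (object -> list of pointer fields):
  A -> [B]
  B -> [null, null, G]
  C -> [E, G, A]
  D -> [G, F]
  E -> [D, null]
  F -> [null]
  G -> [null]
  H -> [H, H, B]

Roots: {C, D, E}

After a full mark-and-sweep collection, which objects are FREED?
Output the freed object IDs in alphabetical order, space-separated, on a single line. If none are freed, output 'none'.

Roots: C D E
Mark C: refs=E G A, marked=C
Mark D: refs=G F, marked=C D
Mark E: refs=D null, marked=C D E
Mark G: refs=null, marked=C D E G
Mark A: refs=B, marked=A C D E G
Mark F: refs=null, marked=A C D E F G
Mark B: refs=null null G, marked=A B C D E F G
Unmarked (collected): H

Answer: H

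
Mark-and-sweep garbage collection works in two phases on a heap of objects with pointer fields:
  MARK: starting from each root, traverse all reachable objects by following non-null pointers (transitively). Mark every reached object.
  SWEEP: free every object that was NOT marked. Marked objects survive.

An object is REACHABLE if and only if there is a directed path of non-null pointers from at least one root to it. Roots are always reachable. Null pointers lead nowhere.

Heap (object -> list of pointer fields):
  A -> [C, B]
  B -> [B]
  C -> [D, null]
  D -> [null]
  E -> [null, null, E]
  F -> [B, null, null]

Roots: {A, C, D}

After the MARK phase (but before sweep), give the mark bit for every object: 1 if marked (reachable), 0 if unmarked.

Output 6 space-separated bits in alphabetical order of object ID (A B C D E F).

Roots: A C D
Mark A: refs=C B, marked=A
Mark C: refs=D null, marked=A C
Mark D: refs=null, marked=A C D
Mark B: refs=B, marked=A B C D
Unmarked (collected): E F

Answer: 1 1 1 1 0 0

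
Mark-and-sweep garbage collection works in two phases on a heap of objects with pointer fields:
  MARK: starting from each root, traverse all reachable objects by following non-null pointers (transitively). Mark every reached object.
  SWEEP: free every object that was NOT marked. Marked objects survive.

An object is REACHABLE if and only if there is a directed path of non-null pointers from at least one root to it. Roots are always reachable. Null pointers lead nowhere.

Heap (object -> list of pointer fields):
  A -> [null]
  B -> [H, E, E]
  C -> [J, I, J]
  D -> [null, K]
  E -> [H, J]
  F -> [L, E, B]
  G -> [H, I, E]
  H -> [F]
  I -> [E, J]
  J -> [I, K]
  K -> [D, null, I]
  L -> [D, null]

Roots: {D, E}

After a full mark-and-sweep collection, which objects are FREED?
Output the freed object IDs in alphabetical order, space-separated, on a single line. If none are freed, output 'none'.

Roots: D E
Mark D: refs=null K, marked=D
Mark E: refs=H J, marked=D E
Mark K: refs=D null I, marked=D E K
Mark H: refs=F, marked=D E H K
Mark J: refs=I K, marked=D E H J K
Mark I: refs=E J, marked=D E H I J K
Mark F: refs=L E B, marked=D E F H I J K
Mark L: refs=D null, marked=D E F H I J K L
Mark B: refs=H E E, marked=B D E F H I J K L
Unmarked (collected): A C G

Answer: A C G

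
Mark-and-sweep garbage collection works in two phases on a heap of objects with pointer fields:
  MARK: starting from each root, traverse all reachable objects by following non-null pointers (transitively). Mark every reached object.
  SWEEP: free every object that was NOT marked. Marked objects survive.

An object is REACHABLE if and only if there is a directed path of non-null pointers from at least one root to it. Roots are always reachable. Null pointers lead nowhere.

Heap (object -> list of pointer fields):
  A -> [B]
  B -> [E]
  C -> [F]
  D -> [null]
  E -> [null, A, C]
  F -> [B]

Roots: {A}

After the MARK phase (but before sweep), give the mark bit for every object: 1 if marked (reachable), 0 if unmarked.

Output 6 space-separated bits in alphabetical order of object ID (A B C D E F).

Roots: A
Mark A: refs=B, marked=A
Mark B: refs=E, marked=A B
Mark E: refs=null A C, marked=A B E
Mark C: refs=F, marked=A B C E
Mark F: refs=B, marked=A B C E F
Unmarked (collected): D

Answer: 1 1 1 0 1 1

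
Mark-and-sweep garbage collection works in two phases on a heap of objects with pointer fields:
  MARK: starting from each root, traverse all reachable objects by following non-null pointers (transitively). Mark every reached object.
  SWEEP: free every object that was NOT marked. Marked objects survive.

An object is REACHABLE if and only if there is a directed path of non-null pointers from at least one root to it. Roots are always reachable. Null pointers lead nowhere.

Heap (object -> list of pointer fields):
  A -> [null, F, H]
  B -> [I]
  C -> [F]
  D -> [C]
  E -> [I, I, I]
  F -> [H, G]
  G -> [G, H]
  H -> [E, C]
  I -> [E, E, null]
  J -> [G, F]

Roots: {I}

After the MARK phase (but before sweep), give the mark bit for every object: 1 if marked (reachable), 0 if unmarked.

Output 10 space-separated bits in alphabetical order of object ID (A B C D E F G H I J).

Answer: 0 0 0 0 1 0 0 0 1 0

Derivation:
Roots: I
Mark I: refs=E E null, marked=I
Mark E: refs=I I I, marked=E I
Unmarked (collected): A B C D F G H J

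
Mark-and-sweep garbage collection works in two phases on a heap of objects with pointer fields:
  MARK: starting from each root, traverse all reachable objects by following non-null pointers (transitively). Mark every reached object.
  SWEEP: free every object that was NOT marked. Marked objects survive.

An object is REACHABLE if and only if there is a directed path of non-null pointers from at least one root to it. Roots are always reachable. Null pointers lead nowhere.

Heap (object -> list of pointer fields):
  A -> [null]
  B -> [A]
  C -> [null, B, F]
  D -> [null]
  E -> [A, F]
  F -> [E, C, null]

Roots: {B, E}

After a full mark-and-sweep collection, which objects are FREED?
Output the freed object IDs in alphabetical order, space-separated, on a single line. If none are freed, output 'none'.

Answer: D

Derivation:
Roots: B E
Mark B: refs=A, marked=B
Mark E: refs=A F, marked=B E
Mark A: refs=null, marked=A B E
Mark F: refs=E C null, marked=A B E F
Mark C: refs=null B F, marked=A B C E F
Unmarked (collected): D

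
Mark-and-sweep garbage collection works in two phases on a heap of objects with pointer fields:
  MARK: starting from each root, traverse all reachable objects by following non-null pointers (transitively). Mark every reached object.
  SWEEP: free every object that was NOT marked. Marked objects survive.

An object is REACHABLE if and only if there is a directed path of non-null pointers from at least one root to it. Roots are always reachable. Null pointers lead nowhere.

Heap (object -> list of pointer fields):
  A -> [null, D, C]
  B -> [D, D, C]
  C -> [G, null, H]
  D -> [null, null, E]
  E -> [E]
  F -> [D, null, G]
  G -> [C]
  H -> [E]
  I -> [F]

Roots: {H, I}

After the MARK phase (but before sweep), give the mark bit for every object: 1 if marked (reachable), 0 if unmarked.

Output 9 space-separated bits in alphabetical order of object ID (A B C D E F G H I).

Roots: H I
Mark H: refs=E, marked=H
Mark I: refs=F, marked=H I
Mark E: refs=E, marked=E H I
Mark F: refs=D null G, marked=E F H I
Mark D: refs=null null E, marked=D E F H I
Mark G: refs=C, marked=D E F G H I
Mark C: refs=G null H, marked=C D E F G H I
Unmarked (collected): A B

Answer: 0 0 1 1 1 1 1 1 1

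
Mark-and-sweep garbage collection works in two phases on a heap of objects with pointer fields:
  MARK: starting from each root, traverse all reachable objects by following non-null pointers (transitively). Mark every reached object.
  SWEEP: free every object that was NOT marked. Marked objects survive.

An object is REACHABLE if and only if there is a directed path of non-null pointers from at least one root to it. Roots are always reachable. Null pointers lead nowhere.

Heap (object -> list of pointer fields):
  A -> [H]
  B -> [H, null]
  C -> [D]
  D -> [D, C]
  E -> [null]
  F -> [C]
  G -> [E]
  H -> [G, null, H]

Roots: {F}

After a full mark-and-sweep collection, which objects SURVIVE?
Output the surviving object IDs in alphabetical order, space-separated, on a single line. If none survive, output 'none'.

Answer: C D F

Derivation:
Roots: F
Mark F: refs=C, marked=F
Mark C: refs=D, marked=C F
Mark D: refs=D C, marked=C D F
Unmarked (collected): A B E G H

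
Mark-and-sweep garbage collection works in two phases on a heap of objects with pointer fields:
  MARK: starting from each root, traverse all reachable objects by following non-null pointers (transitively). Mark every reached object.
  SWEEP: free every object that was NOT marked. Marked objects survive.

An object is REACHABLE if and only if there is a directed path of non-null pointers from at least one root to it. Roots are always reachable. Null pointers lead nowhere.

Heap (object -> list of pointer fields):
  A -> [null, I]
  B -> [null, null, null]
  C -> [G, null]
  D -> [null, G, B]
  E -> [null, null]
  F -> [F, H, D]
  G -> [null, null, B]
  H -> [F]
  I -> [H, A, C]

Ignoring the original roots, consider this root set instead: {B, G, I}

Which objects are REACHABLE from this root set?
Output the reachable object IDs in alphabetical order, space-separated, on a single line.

Roots: B G I
Mark B: refs=null null null, marked=B
Mark G: refs=null null B, marked=B G
Mark I: refs=H A C, marked=B G I
Mark H: refs=F, marked=B G H I
Mark A: refs=null I, marked=A B G H I
Mark C: refs=G null, marked=A B C G H I
Mark F: refs=F H D, marked=A B C F G H I
Mark D: refs=null G B, marked=A B C D F G H I
Unmarked (collected): E

Answer: A B C D F G H I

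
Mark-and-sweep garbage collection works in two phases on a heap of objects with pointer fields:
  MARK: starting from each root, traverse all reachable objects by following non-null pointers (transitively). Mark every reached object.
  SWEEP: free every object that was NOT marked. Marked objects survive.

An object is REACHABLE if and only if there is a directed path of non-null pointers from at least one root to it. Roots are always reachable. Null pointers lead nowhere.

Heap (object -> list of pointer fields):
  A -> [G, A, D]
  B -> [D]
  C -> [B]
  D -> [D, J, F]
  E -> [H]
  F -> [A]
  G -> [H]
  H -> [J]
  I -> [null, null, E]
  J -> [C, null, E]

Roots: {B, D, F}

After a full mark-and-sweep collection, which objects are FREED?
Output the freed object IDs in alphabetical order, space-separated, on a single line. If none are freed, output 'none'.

Roots: B D F
Mark B: refs=D, marked=B
Mark D: refs=D J F, marked=B D
Mark F: refs=A, marked=B D F
Mark J: refs=C null E, marked=B D F J
Mark A: refs=G A D, marked=A B D F J
Mark C: refs=B, marked=A B C D F J
Mark E: refs=H, marked=A B C D E F J
Mark G: refs=H, marked=A B C D E F G J
Mark H: refs=J, marked=A B C D E F G H J
Unmarked (collected): I

Answer: I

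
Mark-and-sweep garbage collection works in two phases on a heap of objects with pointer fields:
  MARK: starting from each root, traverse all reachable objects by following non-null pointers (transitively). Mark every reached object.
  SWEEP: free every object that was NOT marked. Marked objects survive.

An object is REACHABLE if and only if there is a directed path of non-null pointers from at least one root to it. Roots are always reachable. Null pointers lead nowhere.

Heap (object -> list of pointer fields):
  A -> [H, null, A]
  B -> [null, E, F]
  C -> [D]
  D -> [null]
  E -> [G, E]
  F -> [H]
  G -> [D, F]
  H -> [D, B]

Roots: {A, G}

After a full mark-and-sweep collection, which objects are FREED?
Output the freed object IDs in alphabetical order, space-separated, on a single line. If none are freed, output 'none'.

Answer: C

Derivation:
Roots: A G
Mark A: refs=H null A, marked=A
Mark G: refs=D F, marked=A G
Mark H: refs=D B, marked=A G H
Mark D: refs=null, marked=A D G H
Mark F: refs=H, marked=A D F G H
Mark B: refs=null E F, marked=A B D F G H
Mark E: refs=G E, marked=A B D E F G H
Unmarked (collected): C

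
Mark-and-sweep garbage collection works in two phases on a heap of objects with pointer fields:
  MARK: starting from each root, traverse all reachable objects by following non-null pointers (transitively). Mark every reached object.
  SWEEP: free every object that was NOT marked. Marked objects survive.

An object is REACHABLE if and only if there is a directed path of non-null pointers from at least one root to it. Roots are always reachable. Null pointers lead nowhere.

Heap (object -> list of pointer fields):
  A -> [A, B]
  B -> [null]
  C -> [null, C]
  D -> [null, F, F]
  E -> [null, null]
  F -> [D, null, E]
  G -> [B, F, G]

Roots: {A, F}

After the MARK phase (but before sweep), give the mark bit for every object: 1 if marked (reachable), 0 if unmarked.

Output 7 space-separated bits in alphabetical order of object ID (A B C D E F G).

Answer: 1 1 0 1 1 1 0

Derivation:
Roots: A F
Mark A: refs=A B, marked=A
Mark F: refs=D null E, marked=A F
Mark B: refs=null, marked=A B F
Mark D: refs=null F F, marked=A B D F
Mark E: refs=null null, marked=A B D E F
Unmarked (collected): C G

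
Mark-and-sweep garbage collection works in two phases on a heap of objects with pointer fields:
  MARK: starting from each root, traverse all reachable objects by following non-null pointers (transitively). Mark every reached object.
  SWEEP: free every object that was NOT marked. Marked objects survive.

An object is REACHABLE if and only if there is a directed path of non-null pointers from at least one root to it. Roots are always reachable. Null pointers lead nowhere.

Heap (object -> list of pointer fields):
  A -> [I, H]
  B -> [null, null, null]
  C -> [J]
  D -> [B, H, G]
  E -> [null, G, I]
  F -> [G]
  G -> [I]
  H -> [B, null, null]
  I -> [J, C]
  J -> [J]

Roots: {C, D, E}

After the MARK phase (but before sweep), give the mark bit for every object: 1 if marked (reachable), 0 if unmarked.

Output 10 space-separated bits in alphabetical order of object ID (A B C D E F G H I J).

Answer: 0 1 1 1 1 0 1 1 1 1

Derivation:
Roots: C D E
Mark C: refs=J, marked=C
Mark D: refs=B H G, marked=C D
Mark E: refs=null G I, marked=C D E
Mark J: refs=J, marked=C D E J
Mark B: refs=null null null, marked=B C D E J
Mark H: refs=B null null, marked=B C D E H J
Mark G: refs=I, marked=B C D E G H J
Mark I: refs=J C, marked=B C D E G H I J
Unmarked (collected): A F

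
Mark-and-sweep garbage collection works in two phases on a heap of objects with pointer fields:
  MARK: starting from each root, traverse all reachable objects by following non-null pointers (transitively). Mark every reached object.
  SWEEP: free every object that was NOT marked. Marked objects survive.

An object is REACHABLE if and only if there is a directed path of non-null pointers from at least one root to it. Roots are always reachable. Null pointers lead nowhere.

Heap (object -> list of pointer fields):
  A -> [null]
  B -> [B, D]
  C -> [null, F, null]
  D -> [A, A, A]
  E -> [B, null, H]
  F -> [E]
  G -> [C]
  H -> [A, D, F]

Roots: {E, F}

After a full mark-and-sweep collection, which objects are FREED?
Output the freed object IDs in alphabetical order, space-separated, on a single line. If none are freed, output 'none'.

Answer: C G

Derivation:
Roots: E F
Mark E: refs=B null H, marked=E
Mark F: refs=E, marked=E F
Mark B: refs=B D, marked=B E F
Mark H: refs=A D F, marked=B E F H
Mark D: refs=A A A, marked=B D E F H
Mark A: refs=null, marked=A B D E F H
Unmarked (collected): C G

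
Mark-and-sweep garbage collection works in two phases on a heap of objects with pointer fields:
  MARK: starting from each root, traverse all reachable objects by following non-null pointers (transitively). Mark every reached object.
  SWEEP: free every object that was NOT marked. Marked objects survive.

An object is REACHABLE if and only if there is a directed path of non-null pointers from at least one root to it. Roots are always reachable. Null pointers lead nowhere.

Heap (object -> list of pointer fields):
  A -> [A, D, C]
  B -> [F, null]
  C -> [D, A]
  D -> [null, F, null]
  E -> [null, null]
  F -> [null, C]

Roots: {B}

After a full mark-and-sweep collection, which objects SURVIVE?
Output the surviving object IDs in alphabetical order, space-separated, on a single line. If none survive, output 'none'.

Roots: B
Mark B: refs=F null, marked=B
Mark F: refs=null C, marked=B F
Mark C: refs=D A, marked=B C F
Mark D: refs=null F null, marked=B C D F
Mark A: refs=A D C, marked=A B C D F
Unmarked (collected): E

Answer: A B C D F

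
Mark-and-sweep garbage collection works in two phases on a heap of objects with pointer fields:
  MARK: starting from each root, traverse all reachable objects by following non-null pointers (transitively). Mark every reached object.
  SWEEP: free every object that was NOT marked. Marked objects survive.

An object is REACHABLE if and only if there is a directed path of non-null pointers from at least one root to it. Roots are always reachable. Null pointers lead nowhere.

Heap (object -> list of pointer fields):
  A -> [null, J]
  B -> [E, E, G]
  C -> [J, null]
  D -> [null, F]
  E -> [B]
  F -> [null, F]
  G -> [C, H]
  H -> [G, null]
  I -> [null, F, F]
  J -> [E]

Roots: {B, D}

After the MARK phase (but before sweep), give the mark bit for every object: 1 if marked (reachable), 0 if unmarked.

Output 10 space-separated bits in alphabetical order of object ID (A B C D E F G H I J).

Roots: B D
Mark B: refs=E E G, marked=B
Mark D: refs=null F, marked=B D
Mark E: refs=B, marked=B D E
Mark G: refs=C H, marked=B D E G
Mark F: refs=null F, marked=B D E F G
Mark C: refs=J null, marked=B C D E F G
Mark H: refs=G null, marked=B C D E F G H
Mark J: refs=E, marked=B C D E F G H J
Unmarked (collected): A I

Answer: 0 1 1 1 1 1 1 1 0 1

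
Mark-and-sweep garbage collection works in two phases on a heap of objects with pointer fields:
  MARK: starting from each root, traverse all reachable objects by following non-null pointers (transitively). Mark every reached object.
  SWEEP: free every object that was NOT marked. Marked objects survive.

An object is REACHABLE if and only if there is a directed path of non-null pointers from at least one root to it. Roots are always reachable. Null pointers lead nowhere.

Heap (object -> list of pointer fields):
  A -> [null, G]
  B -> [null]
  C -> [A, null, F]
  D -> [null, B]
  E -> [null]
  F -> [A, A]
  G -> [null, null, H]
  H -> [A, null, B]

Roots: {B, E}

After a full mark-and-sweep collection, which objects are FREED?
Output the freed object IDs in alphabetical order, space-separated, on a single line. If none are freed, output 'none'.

Roots: B E
Mark B: refs=null, marked=B
Mark E: refs=null, marked=B E
Unmarked (collected): A C D F G H

Answer: A C D F G H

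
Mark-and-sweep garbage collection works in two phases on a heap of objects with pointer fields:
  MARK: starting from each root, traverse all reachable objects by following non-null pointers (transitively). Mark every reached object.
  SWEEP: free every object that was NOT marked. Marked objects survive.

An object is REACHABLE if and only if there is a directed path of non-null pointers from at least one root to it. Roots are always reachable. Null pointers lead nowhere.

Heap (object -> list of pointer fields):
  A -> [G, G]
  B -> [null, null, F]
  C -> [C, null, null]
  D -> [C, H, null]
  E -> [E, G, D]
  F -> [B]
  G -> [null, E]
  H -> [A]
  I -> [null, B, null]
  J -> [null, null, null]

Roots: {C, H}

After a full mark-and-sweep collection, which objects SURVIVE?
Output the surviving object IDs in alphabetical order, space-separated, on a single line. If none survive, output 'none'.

Roots: C H
Mark C: refs=C null null, marked=C
Mark H: refs=A, marked=C H
Mark A: refs=G G, marked=A C H
Mark G: refs=null E, marked=A C G H
Mark E: refs=E G D, marked=A C E G H
Mark D: refs=C H null, marked=A C D E G H
Unmarked (collected): B F I J

Answer: A C D E G H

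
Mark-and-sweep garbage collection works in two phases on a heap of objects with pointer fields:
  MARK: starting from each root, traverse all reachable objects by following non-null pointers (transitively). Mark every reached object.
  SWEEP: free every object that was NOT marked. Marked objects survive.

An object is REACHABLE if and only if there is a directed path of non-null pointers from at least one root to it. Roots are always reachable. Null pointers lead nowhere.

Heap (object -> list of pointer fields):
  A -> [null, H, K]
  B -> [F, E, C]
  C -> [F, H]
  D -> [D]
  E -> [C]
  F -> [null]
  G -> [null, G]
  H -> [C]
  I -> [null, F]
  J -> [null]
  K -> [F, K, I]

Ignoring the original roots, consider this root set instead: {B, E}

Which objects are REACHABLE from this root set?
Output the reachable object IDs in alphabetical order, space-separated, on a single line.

Answer: B C E F H

Derivation:
Roots: B E
Mark B: refs=F E C, marked=B
Mark E: refs=C, marked=B E
Mark F: refs=null, marked=B E F
Mark C: refs=F H, marked=B C E F
Mark H: refs=C, marked=B C E F H
Unmarked (collected): A D G I J K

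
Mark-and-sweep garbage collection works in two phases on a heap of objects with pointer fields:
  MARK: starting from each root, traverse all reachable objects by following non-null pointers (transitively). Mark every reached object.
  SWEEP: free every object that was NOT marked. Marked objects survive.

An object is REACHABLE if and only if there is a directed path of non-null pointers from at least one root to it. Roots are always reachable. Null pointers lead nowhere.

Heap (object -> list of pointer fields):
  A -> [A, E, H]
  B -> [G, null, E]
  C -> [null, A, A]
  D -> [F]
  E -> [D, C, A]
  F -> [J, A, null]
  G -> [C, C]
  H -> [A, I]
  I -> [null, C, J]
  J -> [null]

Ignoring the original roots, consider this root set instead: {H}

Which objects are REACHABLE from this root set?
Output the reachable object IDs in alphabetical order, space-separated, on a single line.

Answer: A C D E F H I J

Derivation:
Roots: H
Mark H: refs=A I, marked=H
Mark A: refs=A E H, marked=A H
Mark I: refs=null C J, marked=A H I
Mark E: refs=D C A, marked=A E H I
Mark C: refs=null A A, marked=A C E H I
Mark J: refs=null, marked=A C E H I J
Mark D: refs=F, marked=A C D E H I J
Mark F: refs=J A null, marked=A C D E F H I J
Unmarked (collected): B G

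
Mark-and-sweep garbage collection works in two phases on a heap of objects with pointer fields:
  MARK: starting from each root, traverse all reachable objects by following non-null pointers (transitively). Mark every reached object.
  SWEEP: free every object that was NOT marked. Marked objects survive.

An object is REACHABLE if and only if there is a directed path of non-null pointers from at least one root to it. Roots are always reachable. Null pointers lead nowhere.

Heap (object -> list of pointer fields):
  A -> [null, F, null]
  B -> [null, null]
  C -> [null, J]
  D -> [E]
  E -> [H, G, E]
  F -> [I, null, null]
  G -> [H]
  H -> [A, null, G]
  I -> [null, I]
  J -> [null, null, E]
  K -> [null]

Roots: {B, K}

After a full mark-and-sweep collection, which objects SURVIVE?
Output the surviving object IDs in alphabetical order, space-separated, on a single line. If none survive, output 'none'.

Roots: B K
Mark B: refs=null null, marked=B
Mark K: refs=null, marked=B K
Unmarked (collected): A C D E F G H I J

Answer: B K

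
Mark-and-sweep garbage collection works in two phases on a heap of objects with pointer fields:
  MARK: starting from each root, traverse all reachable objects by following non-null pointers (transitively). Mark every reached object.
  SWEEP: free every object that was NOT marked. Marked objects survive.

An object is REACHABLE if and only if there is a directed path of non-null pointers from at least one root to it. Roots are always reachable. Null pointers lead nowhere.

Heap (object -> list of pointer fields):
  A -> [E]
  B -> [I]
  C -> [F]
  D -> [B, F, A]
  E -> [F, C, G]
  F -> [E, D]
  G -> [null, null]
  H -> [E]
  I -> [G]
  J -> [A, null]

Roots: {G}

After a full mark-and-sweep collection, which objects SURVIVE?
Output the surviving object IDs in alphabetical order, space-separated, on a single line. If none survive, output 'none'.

Answer: G

Derivation:
Roots: G
Mark G: refs=null null, marked=G
Unmarked (collected): A B C D E F H I J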